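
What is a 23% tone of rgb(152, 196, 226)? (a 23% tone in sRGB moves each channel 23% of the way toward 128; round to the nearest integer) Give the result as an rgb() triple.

Lerp each channel 23% toward 128:
  R: 152 − 5.52 = 146.48 → 146
  G: 196 − 15.64 = 180.36 → 180
  B: 226 + 0.23×(128−226) = 226 − 22.54 = 203.46 → 203

rgb(146, 180, 203)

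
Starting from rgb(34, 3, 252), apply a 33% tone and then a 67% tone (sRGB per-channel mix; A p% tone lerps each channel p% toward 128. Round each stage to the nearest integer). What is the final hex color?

Lerp each channel 33% toward 128:
  R: 34 + 0.33×(128−34) = 34 + 31.02 = 65.02 → 65
  G: 3 + 0.33×(128−3) = 3 + 41.25 = 44.25 → 44
  B: 252 − 40.92 = 211.08 → 211
After the tone: rgb(65, 44, 211) = #412CD3.
Lerp each channel 67% toward 128:
  R: 65 + 42.21 = 107.21 → 107
  G: 44 + 0.67×(128−44) = 44 + 56.28 = 100.28 → 100
  B: 211 − 55.61 = 155.39 → 155
rgb(107, 100, 155) = #6B649B.

#6B649B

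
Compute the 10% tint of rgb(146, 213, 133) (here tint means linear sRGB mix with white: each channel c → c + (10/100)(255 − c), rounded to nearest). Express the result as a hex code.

Per channel, c → c + 0.1(255 − c):
  R: 146 + 10.9 = 156.9 → 157
  G: 213 + 4.2 = 217.2 → 217
  B: 133 + 12.2 = 145.2 → 145
rgb(157, 217, 145) = #9dd991.

#9dd991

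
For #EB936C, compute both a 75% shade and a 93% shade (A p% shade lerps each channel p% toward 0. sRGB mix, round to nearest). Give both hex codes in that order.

#EB936C is rgb(235, 147, 108).
75% shade:
  R: 235 + 0.75×(0−235) = 235 − 176.25 = 58.75 → 59
  G: 147 + 0.75×(0−147) = 147 − 110.25 = 36.75 → 37
  B: 108 − 81 = 27 → 27
  → #3B251B
93% shade:
  R: 235 − 218.55 = 16.45 → 16
  G: 147 − 136.71 = 10.29 → 10
  B: 108 + 0.93×(0−108) = 108 − 100.44 = 7.56 → 8
  → #100A08

#3B251B, #100A08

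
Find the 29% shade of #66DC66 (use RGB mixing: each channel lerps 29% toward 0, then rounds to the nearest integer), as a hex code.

#66DC66 is rgb(102, 220, 102).
Per channel, c → c + 0.29(0 − c):
  R: 102 − 29.58 = 72.42 → 72
  G: 220 − 63.8 = 156.2 → 156
  B: 102 + 0.29×(0−102) = 102 − 29.58 = 72.42 → 72
rgb(72, 156, 72) = #489C48.

#489C48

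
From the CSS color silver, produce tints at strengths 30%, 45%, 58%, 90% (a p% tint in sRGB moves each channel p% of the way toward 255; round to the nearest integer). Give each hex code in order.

#D3D3D3, #DCDCDC, #E5E5E5, #F9F9F9

CSS silver is rgb(192, 192, 192).
30%: (192 + 18.9 = 210.9→211, 192 + 18.9 = 210.9→211, 192 + 18.9 = 210.9→211) → #D3D3D3
45%: (192 + 28.35 = 220.35→220, 192 + 28.35 = 220.35→220, 192 + 28.35 = 220.35→220) → #DCDCDC
58%: (192 + 36.54 = 228.54→229, 192 + 36.54 = 228.54→229, 192 + 36.54 = 228.54→229) → #E5E5E5
90%: (192 + 56.7 = 248.7→249, 192 + 56.7 = 248.7→249, 192 + 56.7 = 248.7→249) → #F9F9F9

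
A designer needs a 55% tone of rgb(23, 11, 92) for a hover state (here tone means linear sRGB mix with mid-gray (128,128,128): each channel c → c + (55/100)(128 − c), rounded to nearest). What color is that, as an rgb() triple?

rgb(81, 75, 112)

A 55% tone moves each channel 55% toward 128:
  R: 23 + 0.55×(128−23) = 23 + 57.75 = 80.75 → 81
  G: 11 + 0.55×(128−11) = 11 + 64.35 = 75.35 → 75
  B: 92 + 0.55×(128−92) = 92 + 19.8 = 111.8 → 112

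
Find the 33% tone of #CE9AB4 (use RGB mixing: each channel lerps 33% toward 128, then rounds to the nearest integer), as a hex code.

#B491A3

#CE9AB4 is rgb(206, 154, 180).
Per channel, c → c + 0.33(128 − c):
  R: 206 + 0.33×(128−206) = 206 − 25.74 = 180.26 → 180
  G: 154 + 0.33×(128−154) = 154 − 8.58 = 145.42 → 145
  B: 180 − 17.16 = 162.84 → 163
rgb(180, 145, 163) = #B491A3.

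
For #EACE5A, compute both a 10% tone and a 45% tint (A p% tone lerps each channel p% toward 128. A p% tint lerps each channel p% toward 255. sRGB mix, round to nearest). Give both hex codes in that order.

#DFC65E, #F3E4A4

#EACE5A is rgb(234, 206, 90).
10% tone:
  R: 234 + 0.1×(128−234) = 234 − 10.6 = 223.4 → 223
  G: 206 − 7.8 = 198.2 → 198
  B: 90 + 0.1×(128−90) = 90 + 3.8 = 93.8 → 94
  → #DFC65E
45% tint:
  R: 234 + 0.45×(255−234) = 234 + 9.45 = 243.45 → 243
  G: 206 + 22.05 = 228.05 → 228
  B: 90 + 0.45×(255−90) = 90 + 74.25 = 164.25 → 164
  → #F3E4A4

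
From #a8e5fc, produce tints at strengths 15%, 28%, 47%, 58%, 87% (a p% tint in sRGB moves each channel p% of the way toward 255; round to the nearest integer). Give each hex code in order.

#b5e9fc, #c0ecfd, #d1f1fd, #daf4fe, #f4fcff

#a8e5fc is rgb(168, 229, 252).
15%: (168 + 13.05 = 181.05→181, 229 + 3.9 = 232.9→233, 252→252) → #b5e9fc
28%: (168 + 24.36 = 192.36→192, 229 + 7.28 = 236.28→236, 252 + 0.84 = 252.84→253) → #c0ecfd
47%: (168 + 40.89 = 208.89→209, 229 + 12.22 = 241.22→241, 252 + 1.41 = 253.41→253) → #d1f1fd
58%: (168 + 50.46 = 218.46→218, 229 + 15.08 = 244.08→244, 252 + 1.74 = 253.74→254) → #daf4fe
87%: (168 + 75.69 = 243.69→244, 229 + 22.62 = 251.62→252, 252 + 2.61 = 254.61→255) → #f4fcff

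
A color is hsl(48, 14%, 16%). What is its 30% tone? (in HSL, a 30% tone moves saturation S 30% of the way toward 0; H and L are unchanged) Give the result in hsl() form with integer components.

S moves 30% from 14 toward 0: 14 − 4.2 = 9.8 → 10.
H and L are unchanged.

hsl(48, 10%, 16%)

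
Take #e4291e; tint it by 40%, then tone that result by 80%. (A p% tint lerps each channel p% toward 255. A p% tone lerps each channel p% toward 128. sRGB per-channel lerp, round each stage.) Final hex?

#e4291e is rgb(228, 41, 30).
A 40% tint moves each channel 40% toward 255:
  R: 228 + 0.4×(255−228) = 228 + 10.8 = 238.8 → 239
  G: 41 + 0.4×(255−41) = 41 + 85.6 = 126.6 → 127
  B: 30 + 0.4×(255−30) = 30 + 90 = 120 → 120
After the tint: rgb(239, 127, 120) = #ef7f78.
An 80% tone moves each channel 80% toward 128:
  R: 239 + 0.8×(128−239) = 239 − 88.8 = 150.2 → 150
  G: 127 + 0.8 = 127.8 → 128
  B: 120 + 0.8×(128−120) = 120 + 6.4 = 126.4 → 126
rgb(150, 128, 126) = #96807e.

#96807e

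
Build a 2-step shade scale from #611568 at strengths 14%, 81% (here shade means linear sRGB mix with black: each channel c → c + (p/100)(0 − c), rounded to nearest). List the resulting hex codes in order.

#611568 is rgb(97, 21, 104).
14%: (97 − 13.58 = 83.42→83, 21 − 2.94 = 18.06→18, 104 − 14.56 = 89.44→89) → #531259
81%: (97 − 78.57 = 18.43→18, 21 − 17.01 = 3.99→4, 104 − 84.24 = 19.76→20) → #120414

#531259, #120414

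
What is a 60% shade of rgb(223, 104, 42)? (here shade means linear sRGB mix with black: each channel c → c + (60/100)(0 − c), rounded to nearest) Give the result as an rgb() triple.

A 60% shade moves each channel 60% toward 0:
  R: 223 − 133.8 = 89.2 → 89
  G: 104 + 0.6×(0−104) = 104 − 62.4 = 41.6 → 42
  B: 42 + 0.6×(0−42) = 42 − 25.2 = 16.8 → 17

rgb(89, 42, 17)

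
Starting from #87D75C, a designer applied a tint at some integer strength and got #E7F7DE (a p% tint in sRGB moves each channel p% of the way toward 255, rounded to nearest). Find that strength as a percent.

#87D75C is rgb(135, 215, 92); #E7F7DE is rgb(231, 247, 222).
On the B channel (widest range): 222 ≈ 92 + (p/100)(255 − 92), so p ≈ 100×(222 − 92)/(255 − 92) = 13000/163 = 79.75.
p = 80 reproduces all three channels after rounding.

80%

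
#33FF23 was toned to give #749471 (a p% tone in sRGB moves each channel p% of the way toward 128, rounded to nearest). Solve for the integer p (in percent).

84%

#33FF23 is rgb(51, 255, 35); #749471 is rgb(116, 148, 113).
On the G channel (widest range): 148 ≈ 255 + (p/100)(128 − 255), so p ≈ 100×(148 − 255)/(128 − 255) = -10700/-127 = 84.25.
p = 84 reproduces all three channels after rounding.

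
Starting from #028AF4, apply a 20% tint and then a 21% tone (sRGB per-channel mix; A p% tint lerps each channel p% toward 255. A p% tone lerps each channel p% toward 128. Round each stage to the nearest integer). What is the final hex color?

#028AF4 is rgb(2, 138, 244).
Lerp each channel 20% toward 255:
  R: 2 + 0.2×(255−2) = 2 + 50.6 = 52.6 → 53
  G: 138 + 0.2×(255−138) = 138 + 23.4 = 161.4 → 161
  B: 244 + 0.2×(255−244) = 244 + 2.2 = 246.2 → 246
After the tint: rgb(53, 161, 246) = #35A1F6.
Lerp each channel 21% toward 128:
  R: 53 + 15.75 = 68.75 → 69
  G: 161 + 0.21×(128−161) = 161 − 6.93 = 154.07 → 154
  B: 246 + 0.21×(128−246) = 246 − 24.78 = 221.22 → 221
rgb(69, 154, 221) = #459ADD.

#459ADD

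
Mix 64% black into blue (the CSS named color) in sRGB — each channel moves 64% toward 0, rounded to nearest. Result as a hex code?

#00005C

CSS blue is rgb(0, 0, 255).
Per channel, c → c + 0.64(0 − c):
  R: 0 + 0.64×(0−0) = 0 + 0 = 0 → 0
  G: 0 + 0 = 0 → 0
  B: 255 − 163.2 = 91.8 → 92
rgb(0, 0, 92) = #00005C.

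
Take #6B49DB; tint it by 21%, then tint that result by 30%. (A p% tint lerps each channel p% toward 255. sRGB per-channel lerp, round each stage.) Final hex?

#AD9AEB

#6B49DB is rgb(107, 73, 219).
Per channel, c → c + 0.21(255 − c):
  R: 107 + 31.08 = 138.08 → 138
  G: 73 + 0.21×(255−73) = 73 + 38.22 = 111.22 → 111
  B: 219 + 7.56 = 226.56 → 227
After the tint: rgb(138, 111, 227) = #8A6FE3.
Per channel, c → c + 0.3(255 − c):
  R: 138 + 35.1 = 173.1 → 173
  G: 111 + 0.3×(255−111) = 111 + 43.2 = 154.2 → 154
  B: 227 + 0.3×(255−227) = 227 + 8.4 = 235.4 → 235
rgb(173, 154, 235) = #AD9AEB.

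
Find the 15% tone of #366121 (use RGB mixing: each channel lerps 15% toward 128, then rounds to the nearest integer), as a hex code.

#366121 is rgb(54, 97, 33).
Per channel, c → c + 0.15(128 − c):
  R: 54 + 0.15×(128−54) = 54 + 11.1 = 65.1 → 65
  G: 97 + 0.15×(128−97) = 97 + 4.65 = 101.65 → 102
  B: 33 + 14.25 = 47.25 → 47
rgb(65, 102, 47) = #41662F.

#41662F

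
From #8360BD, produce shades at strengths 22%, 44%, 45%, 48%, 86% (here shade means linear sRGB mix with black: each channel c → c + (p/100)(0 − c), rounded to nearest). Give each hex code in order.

#8360BD is rgb(131, 96, 189).
22%: (131 − 28.82 = 102.18→102, 96 − 21.12 = 74.88→75, 189 − 41.58 = 147.42→147) → #664B93
44%: (131 − 57.64 = 73.36→73, 96 − 42.24 = 53.76→54, 189 − 83.16 = 105.84→106) → #49366A
45%: (131 − 58.95 = 72.05→72, 96 − 43.2 = 52.8→53, 189 − 85.05 = 103.95→104) → #483568
48%: (131 − 62.88 = 68.12→68, 96 − 46.08 = 49.92→50, 189 − 90.72 = 98.28→98) → #443262
86%: (131 − 112.66 = 18.34→18, 96 − 82.56 = 13.44→13, 189 − 162.54 = 26.46→26) → #120D1A

#664B93, #49366A, #483568, #443262, #120D1A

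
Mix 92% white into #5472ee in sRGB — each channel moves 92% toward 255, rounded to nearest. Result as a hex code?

#f1f4fe

#5472ee is rgb(84, 114, 238).
Per channel, c → c + 0.92(255 − c):
  R: 84 + 0.92×(255−84) = 84 + 157.32 = 241.32 → 241
  G: 114 + 0.92×(255−114) = 114 + 129.72 = 243.72 → 244
  B: 238 + 15.64 = 253.64 → 254
rgb(241, 244, 254) = #f1f4fe.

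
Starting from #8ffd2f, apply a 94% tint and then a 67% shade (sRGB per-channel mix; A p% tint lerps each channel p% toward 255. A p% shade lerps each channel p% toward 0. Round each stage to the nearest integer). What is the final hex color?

#525450

#8ffd2f is rgb(143, 253, 47).
Lerp each channel 94% toward 255:
  R: 143 + 105.28 = 248.28 → 248
  G: 253 + 0.94×(255−253) = 253 + 1.88 = 254.88 → 255
  B: 47 + 195.52 = 242.52 → 243
After the tint: rgb(248, 255, 243) = #f8fff3.
A 67% shade moves each channel 67% toward 0:
  R: 248 − 166.16 = 81.84 → 82
  G: 255 + 0.67×(0−255) = 255 − 170.85 = 84.15 → 84
  B: 243 + 0.67×(0−243) = 243 − 162.81 = 80.19 → 80
rgb(82, 84, 80) = #525450.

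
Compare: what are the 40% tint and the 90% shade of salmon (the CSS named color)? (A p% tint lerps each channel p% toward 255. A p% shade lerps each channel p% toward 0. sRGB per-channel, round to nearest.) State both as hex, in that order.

CSS salmon is rgb(250, 128, 114).
40% tint:
  R: 250 + 2 = 252 → 252
  G: 128 + 50.8 = 178.8 → 179
  B: 114 + 0.4×(255−114) = 114 + 56.4 = 170.4 → 170
  → #FCB3AA
90% shade:
  R: 250 + 0.9×(0−250) = 250 − 225 = 25 → 25
  G: 128 + 0.9×(0−128) = 128 − 115.2 = 12.8 → 13
  B: 114 + 0.9×(0−114) = 114 − 102.6 = 11.4 → 11
  → #190D0B

#FCB3AA, #190D0B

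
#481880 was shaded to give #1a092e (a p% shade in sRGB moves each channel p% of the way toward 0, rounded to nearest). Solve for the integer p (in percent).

64%

#481880 is rgb(72, 24, 128); #1a092e is rgb(26, 9, 46).
On the B channel (widest range): 46 ≈ 128 + (p/100)(0 − 128), so p ≈ 100×(46 − 128)/(0 − 128) = -8200/-128 = 64.06.
p = 64 reproduces all three channels after rounding.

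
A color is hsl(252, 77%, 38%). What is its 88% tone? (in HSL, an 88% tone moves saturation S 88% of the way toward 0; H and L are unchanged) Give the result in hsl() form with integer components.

S moves 88% from 77 toward 0: 77 − 67.76 = 9.24 → 9.
H and L are unchanged.

hsl(252, 9%, 38%)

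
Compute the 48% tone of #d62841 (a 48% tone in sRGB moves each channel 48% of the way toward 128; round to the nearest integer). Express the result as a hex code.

#ad525f

#d62841 is rgb(214, 40, 65).
Lerp each channel 48% toward 128:
  R: 214 + 0.48×(128−214) = 214 − 41.28 = 172.72 → 173
  G: 40 + 0.48×(128−40) = 40 + 42.24 = 82.24 → 82
  B: 65 + 30.24 = 95.24 → 95
rgb(173, 82, 95) = #ad525f.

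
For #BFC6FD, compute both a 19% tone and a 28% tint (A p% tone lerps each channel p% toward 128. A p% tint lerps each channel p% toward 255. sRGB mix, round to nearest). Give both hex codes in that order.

#BFC6FD is rgb(191, 198, 253).
19% tone:
  R: 191 − 11.97 = 179.03 → 179
  G: 198 + 0.19×(128−198) = 198 − 13.3 = 184.7 → 185
  B: 253 − 23.75 = 229.25 → 229
  → #B3B9E5
28% tint:
  R: 191 + 17.92 = 208.92 → 209
  G: 198 + 15.96 = 213.96 → 214
  B: 253 + 0.28×(255−253) = 253 + 0.56 = 253.56 → 254
  → #D1D6FE

#B3B9E5, #D1D6FE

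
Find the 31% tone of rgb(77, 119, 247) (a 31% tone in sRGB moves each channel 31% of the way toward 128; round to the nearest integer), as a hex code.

#5D7AD2

A 31% tone moves each channel 31% toward 128:
  R: 77 + 0.31×(128−77) = 77 + 15.81 = 92.81 → 93
  G: 119 + 0.31×(128−119) = 119 + 2.79 = 121.79 → 122
  B: 247 + 0.31×(128−247) = 247 − 36.89 = 210.11 → 210
rgb(93, 122, 210) = #5D7AD2.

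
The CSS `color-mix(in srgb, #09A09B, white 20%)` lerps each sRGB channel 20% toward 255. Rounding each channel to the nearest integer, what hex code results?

#3AB3AF

#09A09B is rgb(9, 160, 155).
Per channel, c → c + 0.2(255 − c):
  R: 9 + 49.2 = 58.2 → 58
  G: 160 + 19 = 179 → 179
  B: 155 + 0.2×(255−155) = 155 + 20 = 175 → 175
rgb(58, 179, 175) = #3AB3AF.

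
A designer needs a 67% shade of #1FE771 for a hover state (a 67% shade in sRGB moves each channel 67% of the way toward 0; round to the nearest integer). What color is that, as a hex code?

#1FE771 is rgb(31, 231, 113).
Per channel, c → c + 0.67(0 − c):
  R: 31 − 20.77 = 10.23 → 10
  G: 231 + 0.67×(0−231) = 231 − 154.77 = 76.23 → 76
  B: 113 − 75.71 = 37.29 → 37
rgb(10, 76, 37) = #0A4C25.

#0A4C25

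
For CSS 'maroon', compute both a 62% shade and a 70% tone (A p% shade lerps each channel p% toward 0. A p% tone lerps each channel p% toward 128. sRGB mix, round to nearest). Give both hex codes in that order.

#310000, #805A5A

CSS maroon is rgb(128, 0, 0).
62% shade:
  R: 128 + 0.62×(0−128) = 128 − 79.36 = 48.64 → 49
  G: 0 + 0.62×(0−0) = 0 + 0 = 0 → 0
  B: 0 + 0 = 0 → 0
  → #310000
70% tone:
  R: 128 + 0.7×(128−128) = 128 + 0 = 128 → 128
  G: 0 + 89.6 = 89.6 → 90
  B: 0 + 0.7×(128−0) = 0 + 89.6 = 89.6 → 90
  → #805A5A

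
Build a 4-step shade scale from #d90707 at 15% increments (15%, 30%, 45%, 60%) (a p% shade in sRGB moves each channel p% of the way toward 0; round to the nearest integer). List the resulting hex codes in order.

#b80606, #980505, #770404, #570303

#d90707 is rgb(217, 7, 7).
15%: (217 − 32.55 = 184.45→184, 7 − 1.05 = 5.95→6, 7 − 1.05 = 5.95→6) → #b80606
30%: (217 − 65.1 = 151.9→152, 7 − 2.1 = 4.9→5, 7 − 2.1 = 4.9→5) → #980505
45%: (217 − 97.65 = 119.35→119, 7 − 3.15 = 3.85→4, 7 − 3.15 = 3.85→4) → #770404
60%: (217 − 130.2 = 86.8→87, 7 − 4.2 = 2.8→3, 7 − 4.2 = 2.8→3) → #570303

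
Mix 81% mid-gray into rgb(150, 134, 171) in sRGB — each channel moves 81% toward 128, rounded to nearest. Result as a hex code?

#848188

Lerp each channel 81% toward 128:
  R: 150 + 0.81×(128−150) = 150 − 17.82 = 132.18 → 132
  G: 134 + 0.81×(128−134) = 134 − 4.86 = 129.14 → 129
  B: 171 + 0.81×(128−171) = 171 − 34.83 = 136.17 → 136
rgb(132, 129, 136) = #848188.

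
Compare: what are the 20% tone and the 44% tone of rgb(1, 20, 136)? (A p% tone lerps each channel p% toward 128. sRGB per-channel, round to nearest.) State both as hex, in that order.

#1A2A86, #394484

20% tone:
  R: 1 + 0.2×(128−1) = 1 + 25.4 = 26.4 → 26
  G: 20 + 21.6 = 41.6 → 42
  B: 136 − 1.6 = 134.4 → 134
  → #1A2A86
44% tone:
  R: 1 + 55.88 = 56.88 → 57
  G: 20 + 47.52 = 67.52 → 68
  B: 136 − 3.52 = 132.48 → 132
  → #394484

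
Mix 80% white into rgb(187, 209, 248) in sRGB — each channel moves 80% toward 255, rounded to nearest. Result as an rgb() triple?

rgb(241, 246, 254)

Lerp each channel 80% toward 255:
  R: 187 + 0.8×(255−187) = 187 + 54.4 = 241.4 → 241
  G: 209 + 36.8 = 245.8 → 246
  B: 248 + 0.8×(255−248) = 248 + 5.6 = 253.6 → 254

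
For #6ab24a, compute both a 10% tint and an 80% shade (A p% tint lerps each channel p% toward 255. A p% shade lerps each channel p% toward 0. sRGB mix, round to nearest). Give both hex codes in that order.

#6ab24a is rgb(106, 178, 74).
10% tint:
  R: 106 + 14.9 = 120.9 → 121
  G: 178 + 0.1×(255−178) = 178 + 7.7 = 185.7 → 186
  B: 74 + 0.1×(255−74) = 74 + 18.1 = 92.1 → 92
  → #79ba5c
80% shade:
  R: 106 + 0.8×(0−106) = 106 − 84.8 = 21.2 → 21
  G: 178 − 142.4 = 35.6 → 36
  B: 74 + 0.8×(0−74) = 74 − 59.2 = 14.8 → 15
  → #15240f

#79ba5c, #15240f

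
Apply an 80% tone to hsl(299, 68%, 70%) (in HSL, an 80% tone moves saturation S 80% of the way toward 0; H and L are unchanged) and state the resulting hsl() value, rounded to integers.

S moves 80% from 68 toward 0: 68 − 54.4 = 13.6 → 14.
H and L are unchanged.

hsl(299, 14%, 70%)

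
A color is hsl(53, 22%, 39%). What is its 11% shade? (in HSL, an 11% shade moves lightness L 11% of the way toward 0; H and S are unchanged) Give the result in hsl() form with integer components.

hsl(53, 22%, 35%)

L moves 11% from 39 toward 0: 39 − 4.29 = 34.71 → 35.
H and S are unchanged.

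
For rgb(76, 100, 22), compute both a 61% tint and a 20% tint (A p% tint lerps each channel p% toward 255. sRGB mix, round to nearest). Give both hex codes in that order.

61% tint:
  R: 76 + 0.61×(255−76) = 76 + 109.19 = 185.19 → 185
  G: 100 + 0.61×(255−100) = 100 + 94.55 = 194.55 → 195
  B: 22 + 0.61×(255−22) = 22 + 142.13 = 164.13 → 164
  → #b9c3a4
20% tint:
  R: 76 + 35.8 = 111.8 → 112
  G: 100 + 31 = 131 → 131
  B: 22 + 46.6 = 68.6 → 69
  → #708345

#b9c3a4, #708345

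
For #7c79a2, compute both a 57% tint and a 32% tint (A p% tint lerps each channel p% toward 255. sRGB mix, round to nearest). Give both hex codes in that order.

#c7c5d7, #a6a4c0

#7c79a2 is rgb(124, 121, 162).
57% tint:
  R: 124 + 74.67 = 198.67 → 199
  G: 121 + 76.38 = 197.38 → 197
  B: 162 + 0.57×(255−162) = 162 + 53.01 = 215.01 → 215
  → #c7c5d7
32% tint:
  R: 124 + 0.32×(255−124) = 124 + 41.92 = 165.92 → 166
  G: 121 + 42.88 = 163.88 → 164
  B: 162 + 0.32×(255−162) = 162 + 29.76 = 191.76 → 192
  → #a6a4c0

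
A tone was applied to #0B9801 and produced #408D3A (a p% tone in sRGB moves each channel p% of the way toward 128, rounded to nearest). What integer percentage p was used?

#0B9801 is rgb(11, 152, 1); #408D3A is rgb(64, 141, 58).
On the B channel (widest range): 58 ≈ 1 + (p/100)(128 − 1), so p ≈ 100×(58 − 1)/(128 − 1) = 5700/127 = 44.88.
p = 45 reproduces all three channels after rounding.

45%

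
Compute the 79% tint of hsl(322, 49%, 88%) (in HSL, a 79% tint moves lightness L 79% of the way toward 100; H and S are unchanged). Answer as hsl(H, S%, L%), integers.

hsl(322, 49%, 97%)

L moves 79% from 88 toward 100: 88 + 9.48 = 97.48 → 97.
H and S are unchanged.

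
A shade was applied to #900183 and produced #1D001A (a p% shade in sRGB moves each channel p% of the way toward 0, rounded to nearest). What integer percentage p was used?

#900183 is rgb(144, 1, 131); #1D001A is rgb(29, 0, 26).
On the R channel (widest range): 29 ≈ 144 + (p/100)(0 − 144), so p ≈ 100×(29 − 144)/(0 − 144) = -11500/-144 = 79.86.
p = 80 reproduces all three channels after rounding.

80%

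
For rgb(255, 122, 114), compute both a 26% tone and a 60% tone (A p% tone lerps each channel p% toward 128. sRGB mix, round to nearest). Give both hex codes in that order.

#DE7C76, #B37E7A

26% tone:
  R: 255 + 0.26×(128−255) = 255 − 33.02 = 221.98 → 222
  G: 122 + 0.26×(128−122) = 122 + 1.56 = 123.56 → 124
  B: 114 + 0.26×(128−114) = 114 + 3.64 = 117.64 → 118
  → #DE7C76
60% tone:
  R: 255 − 76.2 = 178.8 → 179
  G: 122 + 0.6×(128−122) = 122 + 3.6 = 125.6 → 126
  B: 114 + 0.6×(128−114) = 114 + 8.4 = 122.4 → 122
  → #B37E7A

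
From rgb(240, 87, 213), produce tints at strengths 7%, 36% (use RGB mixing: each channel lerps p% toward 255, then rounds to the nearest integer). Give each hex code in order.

7%: (240 + 1.05 = 241.05→241, 87 + 11.76 = 98.76→99, 213 + 2.94 = 215.94→216) → #F163D8
36%: (240 + 5.4 = 245.4→245, 87 + 60.48 = 147.48→147, 213 + 15.12 = 228.12→228) → #F593E4

#F163D8, #F593E4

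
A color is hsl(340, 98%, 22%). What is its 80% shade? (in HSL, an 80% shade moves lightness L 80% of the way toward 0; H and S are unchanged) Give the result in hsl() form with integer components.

L moves 80% from 22 toward 0: 22 − 17.6 = 4.4 → 4.
H and S are unchanged.

hsl(340, 98%, 4%)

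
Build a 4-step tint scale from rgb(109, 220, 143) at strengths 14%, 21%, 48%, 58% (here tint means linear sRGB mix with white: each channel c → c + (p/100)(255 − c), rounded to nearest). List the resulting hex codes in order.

#81E19F, #8CE3A7, #B3EDC5, #C2F0D0

14%: (109 + 20.44 = 129.44→129, 220 + 4.9 = 224.9→225, 143 + 15.68 = 158.68→159) → #81E19F
21%: (109 + 30.66 = 139.66→140, 220 + 7.35 = 227.35→227, 143 + 23.52 = 166.52→167) → #8CE3A7
48%: (109 + 70.08 = 179.08→179, 220 + 16.8 = 236.8→237, 143 + 53.76 = 196.76→197) → #B3EDC5
58%: (109 + 84.68 = 193.68→194, 220 + 20.3 = 240.3→240, 143 + 64.96 = 207.96→208) → #C2F0D0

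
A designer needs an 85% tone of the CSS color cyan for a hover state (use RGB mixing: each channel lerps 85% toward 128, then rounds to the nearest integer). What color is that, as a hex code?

#6D9393

CSS cyan is rgb(0, 255, 255).
Lerp each channel 85% toward 128:
  R: 0 + 108.8 = 108.8 → 109
  G: 255 − 107.95 = 147.05 → 147
  B: 255 + 0.85×(128−255) = 255 − 107.95 = 147.05 → 147
rgb(109, 147, 147) = #6D9393.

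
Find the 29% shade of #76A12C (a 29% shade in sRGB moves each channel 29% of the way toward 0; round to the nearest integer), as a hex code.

#54721F

#76A12C is rgb(118, 161, 44).
Per channel, c → c + 0.29(0 − c):
  R: 118 + 0.29×(0−118) = 118 − 34.22 = 83.78 → 84
  G: 161 − 46.69 = 114.31 → 114
  B: 44 + 0.29×(0−44) = 44 − 12.76 = 31.24 → 31
rgb(84, 114, 31) = #54721F.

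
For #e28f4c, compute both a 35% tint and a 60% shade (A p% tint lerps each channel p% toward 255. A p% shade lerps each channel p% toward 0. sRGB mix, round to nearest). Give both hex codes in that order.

#e28f4c is rgb(226, 143, 76).
35% tint:
  R: 226 + 0.35×(255−226) = 226 + 10.15 = 236.15 → 236
  G: 143 + 0.35×(255−143) = 143 + 39.2 = 182.2 → 182
  B: 76 + 0.35×(255−76) = 76 + 62.65 = 138.65 → 139
  → #ecb68b
60% shade:
  R: 226 + 0.6×(0−226) = 226 − 135.6 = 90.4 → 90
  G: 143 − 85.8 = 57.2 → 57
  B: 76 − 45.6 = 30.4 → 30
  → #5a391e

#ecb68b, #5a391e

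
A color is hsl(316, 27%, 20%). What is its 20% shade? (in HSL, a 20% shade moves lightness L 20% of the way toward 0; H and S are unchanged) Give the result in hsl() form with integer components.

hsl(316, 27%, 16%)

L moves 20% from 20 toward 0: 20 − 4 = 16 → 16.
H and S are unchanged.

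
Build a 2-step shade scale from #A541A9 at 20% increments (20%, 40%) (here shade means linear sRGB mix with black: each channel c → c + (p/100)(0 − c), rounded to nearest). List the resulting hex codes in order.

#843487, #632765

#A541A9 is rgb(165, 65, 169).
20%: (165 − 33 = 132→132, 65 − 13 = 52→52, 169 − 33.8 = 135.2→135) → #843487
40%: (165 − 66 = 99→99, 65 − 26 = 39→39, 169 − 67.6 = 101.4→101) → #632765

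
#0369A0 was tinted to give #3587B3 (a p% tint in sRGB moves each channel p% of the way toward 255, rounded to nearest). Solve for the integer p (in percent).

#0369A0 is rgb(3, 105, 160); #3587B3 is rgb(53, 135, 179).
On the R channel (widest range): 53 ≈ 3 + (p/100)(255 − 3), so p ≈ 100×(53 − 3)/(255 − 3) = 5000/252 = 19.84.
p = 20 reproduces all three channels after rounding.

20%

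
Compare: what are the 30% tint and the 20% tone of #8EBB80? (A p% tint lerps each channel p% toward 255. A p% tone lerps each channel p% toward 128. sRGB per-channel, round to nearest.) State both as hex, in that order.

#B0CFA6, #8BAF80

#8EBB80 is rgb(142, 187, 128).
30% tint:
  R: 142 + 0.3×(255−142) = 142 + 33.9 = 175.9 → 176
  G: 187 + 20.4 = 207.4 → 207
  B: 128 + 0.3×(255−128) = 128 + 38.1 = 166.1 → 166
  → #B0CFA6
20% tone:
  R: 142 − 2.8 = 139.2 → 139
  G: 187 − 11.8 = 175.2 → 175
  B: 128 + 0.2×(128−128) = 128 + 0 = 128 → 128
  → #8BAF80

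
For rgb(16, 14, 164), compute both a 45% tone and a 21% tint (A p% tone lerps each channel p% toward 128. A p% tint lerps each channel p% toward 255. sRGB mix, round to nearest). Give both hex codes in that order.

#424194, #4241B7

45% tone:
  R: 16 + 50.4 = 66.4 → 66
  G: 14 + 51.3 = 65.3 → 65
  B: 164 − 16.2 = 147.8 → 148
  → #424194
21% tint:
  R: 16 + 50.19 = 66.19 → 66
  G: 14 + 0.21×(255−14) = 14 + 50.61 = 64.61 → 65
  B: 164 + 0.21×(255−164) = 164 + 19.11 = 183.11 → 183
  → #4241B7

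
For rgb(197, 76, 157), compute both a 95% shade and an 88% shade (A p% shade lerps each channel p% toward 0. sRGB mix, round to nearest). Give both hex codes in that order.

95% shade:
  R: 197 − 187.15 = 9.85 → 10
  G: 76 − 72.2 = 3.8 → 4
  B: 157 − 149.15 = 7.85 → 8
  → #0a0408
88% shade:
  R: 197 + 0.88×(0−197) = 197 − 173.36 = 23.64 → 24
  G: 76 − 66.88 = 9.12 → 9
  B: 157 + 0.88×(0−157) = 157 − 138.16 = 18.84 → 19
  → #180913

#0a0408, #180913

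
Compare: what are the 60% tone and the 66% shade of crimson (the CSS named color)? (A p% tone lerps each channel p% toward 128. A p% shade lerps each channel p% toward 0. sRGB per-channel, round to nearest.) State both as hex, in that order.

CSS crimson is rgb(220, 20, 60).
60% tone:
  R: 220 + 0.6×(128−220) = 220 − 55.2 = 164.8 → 165
  G: 20 + 0.6×(128−20) = 20 + 64.8 = 84.8 → 85
  B: 60 + 40.8 = 100.8 → 101
  → #a55565
66% shade:
  R: 220 + 0.66×(0−220) = 220 − 145.2 = 74.8 → 75
  G: 20 + 0.66×(0−20) = 20 − 13.2 = 6.8 → 7
  B: 60 + 0.66×(0−60) = 60 − 39.6 = 20.4 → 20
  → #4b0714

#a55565, #4b0714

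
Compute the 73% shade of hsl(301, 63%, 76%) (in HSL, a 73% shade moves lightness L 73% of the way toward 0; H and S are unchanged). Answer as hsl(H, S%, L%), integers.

hsl(301, 63%, 21%)

L moves 73% from 76 toward 0: 76 − 55.48 = 20.52 → 21.
H and S are unchanged.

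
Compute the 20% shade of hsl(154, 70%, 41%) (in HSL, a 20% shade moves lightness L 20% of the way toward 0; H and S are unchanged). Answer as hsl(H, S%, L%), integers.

L moves 20% from 41 toward 0: 41 − 8.2 = 32.8 → 33.
H and S are unchanged.

hsl(154, 70%, 33%)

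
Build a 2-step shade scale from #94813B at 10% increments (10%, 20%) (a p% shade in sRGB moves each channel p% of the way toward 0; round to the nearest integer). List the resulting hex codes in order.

#857435, #76672F

#94813B is rgb(148, 129, 59).
10%: (148 − 14.8 = 133.2→133, 129 − 12.9 = 116.1→116, 59 − 5.9 = 53.1→53) → #857435
20%: (148 − 29.6 = 118.4→118, 129 − 25.8 = 103.2→103, 59 − 11.8 = 47.2→47) → #76672F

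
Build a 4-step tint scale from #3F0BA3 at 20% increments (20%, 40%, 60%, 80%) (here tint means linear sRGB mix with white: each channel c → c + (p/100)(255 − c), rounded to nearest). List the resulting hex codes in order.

#3F0BA3 is rgb(63, 11, 163).
20%: (63 + 38.4 = 101.4→101, 11 + 48.8 = 59.8→60, 163 + 18.4 = 181.4→181) → #653CB5
40%: (63 + 76.8 = 139.8→140, 11 + 97.6 = 108.6→109, 163 + 36.8 = 199.8→200) → #8C6DC8
60%: (63 + 115.2 = 178.2→178, 11 + 146.4 = 157.4→157, 163 + 55.2 = 218.2→218) → #B29DDA
80%: (63 + 153.6 = 216.6→217, 11 + 195.2 = 206.2→206, 163 + 73.6 = 236.6→237) → #D9CEED

#653CB5, #8C6DC8, #B29DDA, #D9CEED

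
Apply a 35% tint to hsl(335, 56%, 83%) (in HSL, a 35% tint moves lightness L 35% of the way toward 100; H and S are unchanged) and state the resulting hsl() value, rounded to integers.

hsl(335, 56%, 89%)

L moves 35% from 83 toward 100: 83 + 5.95 = 88.95 → 89.
H and S are unchanged.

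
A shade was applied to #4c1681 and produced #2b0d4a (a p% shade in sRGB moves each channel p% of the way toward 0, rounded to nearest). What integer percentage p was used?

#4c1681 is rgb(76, 22, 129); #2b0d4a is rgb(43, 13, 74).
On the B channel (widest range): 74 ≈ 129 + (p/100)(0 − 129), so p ≈ 100×(74 − 129)/(0 − 129) = -5500/-129 = 42.64.
p = 43 reproduces all three channels after rounding.

43%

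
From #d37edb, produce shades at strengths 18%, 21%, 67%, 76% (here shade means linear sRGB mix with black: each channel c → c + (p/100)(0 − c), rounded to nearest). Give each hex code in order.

#d37edb is rgb(211, 126, 219).
18%: (211 − 37.98 = 173.02→173, 126 − 22.68 = 103.32→103, 219 − 39.42 = 179.58→180) → #ad67b4
21%: (211 − 44.31 = 166.69→167, 126 − 26.46 = 99.54→100, 219 − 45.99 = 173.01→173) → #a764ad
67%: (211 − 141.37 = 69.63→70, 126 − 84.42 = 41.58→42, 219 − 146.73 = 72.27→72) → #462a48
76%: (211 − 160.36 = 50.64→51, 126 − 95.76 = 30.24→30, 219 − 166.44 = 52.56→53) → #331e35

#ad67b4, #a764ad, #462a48, #331e35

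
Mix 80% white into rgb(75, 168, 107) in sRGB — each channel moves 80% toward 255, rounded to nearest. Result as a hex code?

#dbeee1

Per channel, c → c + 0.8(255 − c):
  R: 75 + 0.8×(255−75) = 75 + 144 = 219 → 219
  G: 168 + 69.6 = 237.6 → 238
  B: 107 + 0.8×(255−107) = 107 + 118.4 = 225.4 → 225
rgb(219, 238, 225) = #dbeee1.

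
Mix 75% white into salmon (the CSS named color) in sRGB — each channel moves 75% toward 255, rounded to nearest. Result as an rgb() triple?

rgb(254, 223, 220)

CSS salmon is rgb(250, 128, 114).
Per channel, c → c + 0.75(255 − c):
  R: 250 + 0.75×(255−250) = 250 + 3.75 = 253.75 → 254
  G: 128 + 0.75×(255−128) = 128 + 95.25 = 223.25 → 223
  B: 114 + 0.75×(255−114) = 114 + 105.75 = 219.75 → 220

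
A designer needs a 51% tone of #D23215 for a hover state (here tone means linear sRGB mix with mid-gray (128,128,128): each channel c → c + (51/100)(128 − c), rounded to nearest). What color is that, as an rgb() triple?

rgb(168, 90, 76)

#D23215 is rgb(210, 50, 21).
A 51% tone moves each channel 51% toward 128:
  R: 210 + 0.51×(128−210) = 210 − 41.82 = 168.18 → 168
  G: 50 + 0.51×(128−50) = 50 + 39.78 = 89.78 → 90
  B: 21 + 0.51×(128−21) = 21 + 54.57 = 75.57 → 76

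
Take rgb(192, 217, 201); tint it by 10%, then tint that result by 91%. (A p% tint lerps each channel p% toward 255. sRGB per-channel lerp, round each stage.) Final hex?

#FAFCFB

Lerp each channel 10% toward 255:
  R: 192 + 0.1×(255−192) = 192 + 6.3 = 198.3 → 198
  G: 217 + 0.1×(255−217) = 217 + 3.8 = 220.8 → 221
  B: 201 + 0.1×(255−201) = 201 + 5.4 = 206.4 → 206
After the tint: rgb(198, 221, 206) = #C6DDCE.
Per channel, c → c + 0.91(255 − c):
  R: 198 + 51.87 = 249.87 → 250
  G: 221 + 0.91×(255−221) = 221 + 30.94 = 251.94 → 252
  B: 206 + 0.91×(255−206) = 206 + 44.59 = 250.59 → 251
rgb(250, 252, 251) = #FAFCFB.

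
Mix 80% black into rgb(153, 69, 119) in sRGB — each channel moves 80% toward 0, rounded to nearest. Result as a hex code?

Per channel, c → c + 0.8(0 − c):
  R: 153 + 0.8×(0−153) = 153 − 122.4 = 30.6 → 31
  G: 69 − 55.2 = 13.8 → 14
  B: 119 − 95.2 = 23.8 → 24
rgb(31, 14, 24) = #1f0e18.

#1f0e18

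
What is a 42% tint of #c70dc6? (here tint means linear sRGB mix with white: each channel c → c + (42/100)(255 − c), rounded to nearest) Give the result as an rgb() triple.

#c70dc6 is rgb(199, 13, 198).
A 42% tint moves each channel 42% toward 255:
  R: 199 + 23.52 = 222.52 → 223
  G: 13 + 0.42×(255−13) = 13 + 101.64 = 114.64 → 115
  B: 198 + 0.42×(255−198) = 198 + 23.94 = 221.94 → 222

rgb(223, 115, 222)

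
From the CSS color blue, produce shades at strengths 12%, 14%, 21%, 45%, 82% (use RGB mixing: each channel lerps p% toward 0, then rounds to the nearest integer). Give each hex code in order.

#0000e0, #0000db, #0000c9, #00008c, #00002e

CSS blue is rgb(0, 0, 255).
12%: (0→0, 0→0, 255 − 30.6 = 224.4→224) → #0000e0
14%: (0→0, 0→0, 255 − 35.7 = 219.3→219) → #0000db
21%: (0→0, 0→0, 255 − 53.55 = 201.45→201) → #0000c9
45%: (0→0, 0→0, 255 − 114.75 = 140.25→140) → #00008c
82%: (0→0, 0→0, 255 − 209.1 = 45.9→46) → #00002e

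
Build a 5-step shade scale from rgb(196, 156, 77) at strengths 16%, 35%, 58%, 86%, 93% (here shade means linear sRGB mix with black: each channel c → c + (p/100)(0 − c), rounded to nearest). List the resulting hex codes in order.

#a58341, #7f6532, #524220, #1b160b, #0e0b05

16%: (196 − 31.36 = 164.64→165, 156 − 24.96 = 131.04→131, 77 − 12.32 = 64.68→65) → #a58341
35%: (196 − 68.6 = 127.4→127, 156 − 54.6 = 101.4→101, 77 − 26.95 = 50.05→50) → #7f6532
58%: (196 − 113.68 = 82.32→82, 156 − 90.48 = 65.52→66, 77 − 44.66 = 32.34→32) → #524220
86%: (196 − 168.56 = 27.44→27, 156 − 134.16 = 21.84→22, 77 − 66.22 = 10.78→11) → #1b160b
93%: (196 − 182.28 = 13.72→14, 156 − 145.08 = 10.92→11, 77 − 71.61 = 5.39→5) → #0e0b05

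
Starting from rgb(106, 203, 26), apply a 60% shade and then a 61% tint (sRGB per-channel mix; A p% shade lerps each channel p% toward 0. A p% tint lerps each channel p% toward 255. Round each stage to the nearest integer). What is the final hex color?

Lerp each channel 60% toward 0:
  R: 106 − 63.6 = 42.4 → 42
  G: 203 − 121.8 = 81.2 → 81
  B: 26 − 15.6 = 10.4 → 10
After the shade: rgb(42, 81, 10) = #2A510A.
Per channel, c → c + 0.61(255 − c):
  R: 42 + 129.93 = 171.93 → 172
  G: 81 + 106.14 = 187.14 → 187
  B: 10 + 0.61×(255−10) = 10 + 149.45 = 159.45 → 159
rgb(172, 187, 159) = #ACBB9F.

#ACBB9F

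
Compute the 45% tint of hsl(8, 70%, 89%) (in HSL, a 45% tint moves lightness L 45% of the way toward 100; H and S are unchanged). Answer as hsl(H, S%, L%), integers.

hsl(8, 70%, 94%)

L moves 45% from 89 toward 100: 89 + 4.95 = 93.95 → 94.
H and S are unchanged.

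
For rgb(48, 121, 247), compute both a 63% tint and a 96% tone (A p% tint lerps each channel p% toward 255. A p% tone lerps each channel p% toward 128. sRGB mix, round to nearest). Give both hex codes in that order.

#b2cdfc, #7d8085

63% tint:
  R: 48 + 130.41 = 178.41 → 178
  G: 121 + 0.63×(255−121) = 121 + 84.42 = 205.42 → 205
  B: 247 + 0.63×(255−247) = 247 + 5.04 = 252.04 → 252
  → #b2cdfc
96% tone:
  R: 48 + 76.8 = 124.8 → 125
  G: 121 + 0.96×(128−121) = 121 + 6.72 = 127.72 → 128
  B: 247 − 114.24 = 132.76 → 133
  → #7d8085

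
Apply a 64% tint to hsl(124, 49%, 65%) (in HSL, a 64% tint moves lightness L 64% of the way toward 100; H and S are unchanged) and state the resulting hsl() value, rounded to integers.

L moves 64% from 65 toward 100: 65 + 22.4 = 87.4 → 87.
H and S are unchanged.

hsl(124, 49%, 87%)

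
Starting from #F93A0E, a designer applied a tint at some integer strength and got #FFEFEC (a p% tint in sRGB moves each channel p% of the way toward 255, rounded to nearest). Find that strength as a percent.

#F93A0E is rgb(249, 58, 14); #FFEFEC is rgb(255, 239, 236).
On the B channel (widest range): 236 ≈ 14 + (p/100)(255 − 14), so p ≈ 100×(236 − 14)/(255 − 14) = 22200/241 = 92.12.
p = 92 reproduces all three channels after rounding.

92%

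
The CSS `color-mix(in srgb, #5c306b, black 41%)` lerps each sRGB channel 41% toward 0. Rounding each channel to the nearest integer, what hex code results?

#361c3f

#5c306b is rgb(92, 48, 107).
Lerp each channel 41% toward 0:
  R: 92 + 0.41×(0−92) = 92 − 37.72 = 54.28 → 54
  G: 48 − 19.68 = 28.32 → 28
  B: 107 − 43.87 = 63.13 → 63
rgb(54, 28, 63) = #361c3f.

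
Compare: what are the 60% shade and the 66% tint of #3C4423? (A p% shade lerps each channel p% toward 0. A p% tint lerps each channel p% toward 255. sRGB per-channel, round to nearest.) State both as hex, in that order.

#3C4423 is rgb(60, 68, 35).
60% shade:
  R: 60 − 36 = 24 → 24
  G: 68 + 0.6×(0−68) = 68 − 40.8 = 27.2 → 27
  B: 35 − 21 = 14 → 14
  → #181B0E
66% tint:
  R: 60 + 0.66×(255−60) = 60 + 128.7 = 188.7 → 189
  G: 68 + 0.66×(255−68) = 68 + 123.42 = 191.42 → 191
  B: 35 + 145.2 = 180.2 → 180
  → #BDBFB4

#181B0E, #BDBFB4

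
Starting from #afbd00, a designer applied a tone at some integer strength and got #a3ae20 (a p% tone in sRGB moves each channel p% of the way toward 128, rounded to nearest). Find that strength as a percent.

#afbd00 is rgb(175, 189, 0); #a3ae20 is rgb(163, 174, 32).
On the B channel (widest range): 32 ≈ 0 + (p/100)(128 − 0), so p ≈ 100×(32 − 0)/(128 − 0) = 3200/128 = 25.00.
p = 25 reproduces all three channels after rounding.

25%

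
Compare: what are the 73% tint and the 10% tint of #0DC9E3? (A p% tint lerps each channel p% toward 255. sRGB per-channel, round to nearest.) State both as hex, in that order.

#BEF0F7, #25CEE6

#0DC9E3 is rgb(13, 201, 227).
73% tint:
  R: 13 + 0.73×(255−13) = 13 + 176.66 = 189.66 → 190
  G: 201 + 39.42 = 240.42 → 240
  B: 227 + 20.44 = 247.44 → 247
  → #BEF0F7
10% tint:
  R: 13 + 0.1×(255−13) = 13 + 24.2 = 37.2 → 37
  G: 201 + 5.4 = 206.4 → 206
  B: 227 + 0.1×(255−227) = 227 + 2.8 = 229.8 → 230
  → #25CEE6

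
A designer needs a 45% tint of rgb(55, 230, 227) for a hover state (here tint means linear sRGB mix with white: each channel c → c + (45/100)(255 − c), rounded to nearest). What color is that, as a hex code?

#91F1F0

A 45% tint moves each channel 45% toward 255:
  R: 55 + 0.45×(255−55) = 55 + 90 = 145 → 145
  G: 230 + 0.45×(255−230) = 230 + 11.25 = 241.25 → 241
  B: 227 + 0.45×(255−227) = 227 + 12.6 = 239.6 → 240
rgb(145, 241, 240) = #91F1F0.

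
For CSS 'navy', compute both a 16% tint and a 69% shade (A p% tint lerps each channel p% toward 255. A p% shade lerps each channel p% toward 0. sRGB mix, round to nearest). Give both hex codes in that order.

#292994, #000028

CSS navy is rgb(0, 0, 128).
16% tint:
  R: 0 + 40.8 = 40.8 → 41
  G: 0 + 0.16×(255−0) = 0 + 40.8 = 40.8 → 41
  B: 128 + 0.16×(255−128) = 128 + 20.32 = 148.32 → 148
  → #292994
69% shade:
  R: 0 + 0 = 0 → 0
  G: 0 + 0.69×(0−0) = 0 + 0 = 0 → 0
  B: 128 + 0.69×(0−128) = 128 − 88.32 = 39.68 → 40
  → #000028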